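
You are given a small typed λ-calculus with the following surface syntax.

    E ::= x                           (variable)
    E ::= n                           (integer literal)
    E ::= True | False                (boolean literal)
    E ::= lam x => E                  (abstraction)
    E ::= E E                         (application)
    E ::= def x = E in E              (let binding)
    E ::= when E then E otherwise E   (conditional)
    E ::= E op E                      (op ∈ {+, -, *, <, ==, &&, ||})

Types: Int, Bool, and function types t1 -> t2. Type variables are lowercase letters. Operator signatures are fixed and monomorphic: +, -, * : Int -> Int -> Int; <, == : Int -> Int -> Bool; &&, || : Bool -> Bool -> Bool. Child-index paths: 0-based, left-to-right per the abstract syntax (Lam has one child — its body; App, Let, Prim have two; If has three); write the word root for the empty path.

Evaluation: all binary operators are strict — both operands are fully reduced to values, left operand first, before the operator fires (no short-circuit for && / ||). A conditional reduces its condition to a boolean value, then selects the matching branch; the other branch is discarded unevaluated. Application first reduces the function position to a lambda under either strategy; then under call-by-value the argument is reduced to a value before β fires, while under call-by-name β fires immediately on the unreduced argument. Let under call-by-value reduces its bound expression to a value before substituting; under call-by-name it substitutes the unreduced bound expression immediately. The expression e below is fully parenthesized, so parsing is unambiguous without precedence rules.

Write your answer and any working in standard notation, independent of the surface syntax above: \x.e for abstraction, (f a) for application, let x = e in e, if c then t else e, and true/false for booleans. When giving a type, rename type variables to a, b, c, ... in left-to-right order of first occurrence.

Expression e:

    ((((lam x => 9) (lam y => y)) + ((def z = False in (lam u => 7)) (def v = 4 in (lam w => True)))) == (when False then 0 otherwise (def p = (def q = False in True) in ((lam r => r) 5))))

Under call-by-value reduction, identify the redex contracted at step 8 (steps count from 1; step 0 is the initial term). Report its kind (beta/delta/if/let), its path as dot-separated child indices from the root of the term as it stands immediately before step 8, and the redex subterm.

Answer: let at 1 : (let p = true in ((\r.r) 5))

Working:
step 0: ((((\x.9) (\y.y)) + ((let z = false in (\u.7)) (let v = 4 in (\w.true)))) == (if false then 0 else (let p = (let q = false in true) in ((\r.r) 5))))
step 1: [beta@0.0] ((9 + ((let z = false in (\u.7)) (let v = 4 in (\w.true)))) == (if false then 0 else (let p = (let q = false in true) in ((\r.r) 5))))
step 2: [let@0.1.0] ((9 + ((\u.7) (let v = 4 in (\w.true)))) == (if false then 0 else (let p = (let q = false in true) in ((\r.r) 5))))
step 3: [let@0.1.1] ((9 + ((\u.7) (\w.true))) == (if false then 0 else (let p = (let q = false in true) in ((\r.r) 5))))
step 4: [beta@0.1] ((9 + 7) == (if false then 0 else (let p = (let q = false in true) in ((\r.r) 5))))
step 5: [delta@0] (16 == (if false then 0 else (let p = (let q = false in true) in ((\r.r) 5))))
step 6: [if@1] (16 == (let p = (let q = false in true) in ((\r.r) 5)))
step 7: [let@1.0] (16 == (let p = true in ((\r.r) 5)))
step 8: [let@1] (16 == ((\r.r) 5))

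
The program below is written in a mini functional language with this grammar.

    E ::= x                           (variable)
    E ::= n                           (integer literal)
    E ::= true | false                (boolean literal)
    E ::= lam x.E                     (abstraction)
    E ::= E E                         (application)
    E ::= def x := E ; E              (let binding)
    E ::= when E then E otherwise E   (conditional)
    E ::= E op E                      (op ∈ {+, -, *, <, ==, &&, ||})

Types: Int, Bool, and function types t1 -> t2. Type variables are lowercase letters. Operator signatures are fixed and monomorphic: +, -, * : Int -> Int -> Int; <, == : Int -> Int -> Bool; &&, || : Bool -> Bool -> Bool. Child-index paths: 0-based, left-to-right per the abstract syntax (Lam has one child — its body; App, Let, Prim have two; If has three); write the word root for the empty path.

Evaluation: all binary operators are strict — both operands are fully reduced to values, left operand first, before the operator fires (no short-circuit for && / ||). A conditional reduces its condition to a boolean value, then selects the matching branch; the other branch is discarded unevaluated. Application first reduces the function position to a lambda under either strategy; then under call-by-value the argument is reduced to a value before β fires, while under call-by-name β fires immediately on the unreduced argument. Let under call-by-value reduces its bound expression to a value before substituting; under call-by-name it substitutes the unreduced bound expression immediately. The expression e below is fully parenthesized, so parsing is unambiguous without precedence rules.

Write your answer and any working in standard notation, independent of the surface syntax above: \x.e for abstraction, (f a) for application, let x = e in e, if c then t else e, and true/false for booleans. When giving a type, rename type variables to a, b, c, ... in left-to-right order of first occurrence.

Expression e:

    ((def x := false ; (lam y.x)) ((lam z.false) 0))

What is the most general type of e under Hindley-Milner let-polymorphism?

Derivation:
let x : Bool
x : Bool
\y._ : a -> Bool
\z._ : b -> Bool
  unify b -> Bool ~ Int -> c
  unify b ~ Int
  unify Bool ~ c
_ _ : Bool
  unify a -> Bool ~ Bool -> d
  unify a ~ Bool
  unify Bool ~ d
_ _ : Bool

Answer: Bool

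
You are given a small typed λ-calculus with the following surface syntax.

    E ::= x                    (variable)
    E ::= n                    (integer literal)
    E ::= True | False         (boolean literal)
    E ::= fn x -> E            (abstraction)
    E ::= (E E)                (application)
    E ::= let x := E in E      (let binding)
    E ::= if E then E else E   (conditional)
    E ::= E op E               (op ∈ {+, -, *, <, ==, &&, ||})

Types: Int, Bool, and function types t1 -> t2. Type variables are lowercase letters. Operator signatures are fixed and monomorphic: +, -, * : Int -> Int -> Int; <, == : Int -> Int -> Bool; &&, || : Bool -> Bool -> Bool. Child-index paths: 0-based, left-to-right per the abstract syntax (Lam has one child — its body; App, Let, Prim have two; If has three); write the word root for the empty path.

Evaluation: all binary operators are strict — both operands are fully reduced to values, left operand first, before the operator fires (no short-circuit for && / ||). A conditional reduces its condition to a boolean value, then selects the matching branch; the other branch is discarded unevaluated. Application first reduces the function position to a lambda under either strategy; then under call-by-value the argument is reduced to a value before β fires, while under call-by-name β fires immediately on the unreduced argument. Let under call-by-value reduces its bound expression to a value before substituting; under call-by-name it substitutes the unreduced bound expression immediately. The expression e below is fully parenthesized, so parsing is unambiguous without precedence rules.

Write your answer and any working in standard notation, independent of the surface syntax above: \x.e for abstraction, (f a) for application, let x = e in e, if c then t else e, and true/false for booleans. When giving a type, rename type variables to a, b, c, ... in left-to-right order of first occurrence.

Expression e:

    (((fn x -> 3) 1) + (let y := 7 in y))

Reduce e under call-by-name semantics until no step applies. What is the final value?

Derivation:
step 0: (((\x.3) 1) + (let y = 7 in y))
step 1: [beta@0] (3 + (let y = 7 in y))
step 2: [let@1] (3 + 7)
step 3: [delta@root] 10

Answer: 10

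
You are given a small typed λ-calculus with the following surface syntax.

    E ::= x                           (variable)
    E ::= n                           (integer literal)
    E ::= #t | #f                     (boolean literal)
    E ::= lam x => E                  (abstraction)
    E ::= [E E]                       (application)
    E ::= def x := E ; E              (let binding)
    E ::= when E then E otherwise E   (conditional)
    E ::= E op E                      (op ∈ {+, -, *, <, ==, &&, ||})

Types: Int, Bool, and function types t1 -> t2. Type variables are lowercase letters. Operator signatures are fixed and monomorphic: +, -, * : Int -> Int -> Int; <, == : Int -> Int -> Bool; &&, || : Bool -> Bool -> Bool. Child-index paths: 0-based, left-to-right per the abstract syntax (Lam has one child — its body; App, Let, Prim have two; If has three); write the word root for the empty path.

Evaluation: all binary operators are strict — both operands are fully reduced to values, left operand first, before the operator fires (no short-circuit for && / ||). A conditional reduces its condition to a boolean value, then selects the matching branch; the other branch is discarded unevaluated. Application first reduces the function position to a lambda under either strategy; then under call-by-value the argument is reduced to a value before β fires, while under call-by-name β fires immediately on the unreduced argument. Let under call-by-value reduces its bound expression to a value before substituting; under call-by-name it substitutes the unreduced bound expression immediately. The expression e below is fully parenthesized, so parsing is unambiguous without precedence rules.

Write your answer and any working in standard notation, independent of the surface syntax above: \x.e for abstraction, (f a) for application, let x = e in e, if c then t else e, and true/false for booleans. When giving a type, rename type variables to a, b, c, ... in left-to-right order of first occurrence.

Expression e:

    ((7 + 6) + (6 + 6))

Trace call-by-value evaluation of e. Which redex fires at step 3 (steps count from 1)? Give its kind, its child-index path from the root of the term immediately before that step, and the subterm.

Answer: delta at root : (13 + 12)

Trace:
step 0: ((7 + 6) + (6 + 6))
step 1: [delta@0] (13 + (6 + 6))
step 2: [delta@1] (13 + 12)
step 3: [delta@root] 25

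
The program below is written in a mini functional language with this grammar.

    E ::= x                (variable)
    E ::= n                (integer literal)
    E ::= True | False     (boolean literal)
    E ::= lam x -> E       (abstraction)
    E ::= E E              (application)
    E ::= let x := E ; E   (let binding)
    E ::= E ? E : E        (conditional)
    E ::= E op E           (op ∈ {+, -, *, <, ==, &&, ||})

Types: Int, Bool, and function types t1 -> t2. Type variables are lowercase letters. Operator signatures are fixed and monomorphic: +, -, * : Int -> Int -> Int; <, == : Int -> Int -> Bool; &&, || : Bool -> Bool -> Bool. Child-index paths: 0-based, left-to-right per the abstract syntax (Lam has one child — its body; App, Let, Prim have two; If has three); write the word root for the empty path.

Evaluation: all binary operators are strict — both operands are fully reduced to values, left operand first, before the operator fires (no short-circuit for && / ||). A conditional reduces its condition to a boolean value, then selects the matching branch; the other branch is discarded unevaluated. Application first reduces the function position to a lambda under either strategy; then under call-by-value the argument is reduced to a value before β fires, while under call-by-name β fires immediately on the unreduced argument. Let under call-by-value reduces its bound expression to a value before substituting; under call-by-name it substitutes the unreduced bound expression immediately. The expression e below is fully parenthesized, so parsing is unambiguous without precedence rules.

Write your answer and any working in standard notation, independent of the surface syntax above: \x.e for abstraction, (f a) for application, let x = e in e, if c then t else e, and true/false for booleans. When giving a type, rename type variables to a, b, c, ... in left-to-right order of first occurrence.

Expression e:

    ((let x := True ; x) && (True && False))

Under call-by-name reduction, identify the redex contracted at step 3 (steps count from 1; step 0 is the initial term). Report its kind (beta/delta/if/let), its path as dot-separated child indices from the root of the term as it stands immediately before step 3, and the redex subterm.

Answer: delta at root : (true && false)

Trace:
step 0: ((let x = true in x) && (true && false))
step 1: [let@0] (true && (true && false))
step 2: [delta@1] (true && false)
step 3: [delta@root] false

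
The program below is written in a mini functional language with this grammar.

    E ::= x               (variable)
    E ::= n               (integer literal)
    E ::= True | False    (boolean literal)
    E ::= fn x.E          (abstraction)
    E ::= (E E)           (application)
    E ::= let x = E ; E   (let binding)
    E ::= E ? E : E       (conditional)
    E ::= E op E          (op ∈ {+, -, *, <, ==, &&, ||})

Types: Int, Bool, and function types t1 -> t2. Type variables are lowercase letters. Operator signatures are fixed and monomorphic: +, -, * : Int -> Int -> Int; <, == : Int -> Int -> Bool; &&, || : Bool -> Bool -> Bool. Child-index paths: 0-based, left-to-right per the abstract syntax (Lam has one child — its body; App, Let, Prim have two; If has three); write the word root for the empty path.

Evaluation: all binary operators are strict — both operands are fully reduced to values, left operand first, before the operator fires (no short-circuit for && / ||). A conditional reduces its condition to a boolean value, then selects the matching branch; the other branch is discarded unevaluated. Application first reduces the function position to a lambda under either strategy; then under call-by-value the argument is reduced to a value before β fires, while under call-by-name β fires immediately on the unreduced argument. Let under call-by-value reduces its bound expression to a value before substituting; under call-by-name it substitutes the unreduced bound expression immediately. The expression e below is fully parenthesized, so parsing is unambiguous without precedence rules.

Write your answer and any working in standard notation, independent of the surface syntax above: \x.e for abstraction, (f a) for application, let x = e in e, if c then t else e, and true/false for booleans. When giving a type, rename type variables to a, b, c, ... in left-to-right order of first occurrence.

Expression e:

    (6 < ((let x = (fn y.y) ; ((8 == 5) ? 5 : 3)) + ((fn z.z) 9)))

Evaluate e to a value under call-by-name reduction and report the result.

Answer: true

Derivation:
step 0: (6 < ((let x = (\y.y) in (if (8 == 5) then 5 else 3)) + ((\z.z) 9)))
step 1: [let@1.0] (6 < ((if (8 == 5) then 5 else 3) + ((\z.z) 9)))
step 2: [delta@1.0.0] (6 < ((if false then 5 else 3) + ((\z.z) 9)))
step 3: [if@1.0] (6 < (3 + ((\z.z) 9)))
step 4: [beta@1.1] (6 < (3 + 9))
step 5: [delta@1] (6 < 12)
step 6: [delta@root] true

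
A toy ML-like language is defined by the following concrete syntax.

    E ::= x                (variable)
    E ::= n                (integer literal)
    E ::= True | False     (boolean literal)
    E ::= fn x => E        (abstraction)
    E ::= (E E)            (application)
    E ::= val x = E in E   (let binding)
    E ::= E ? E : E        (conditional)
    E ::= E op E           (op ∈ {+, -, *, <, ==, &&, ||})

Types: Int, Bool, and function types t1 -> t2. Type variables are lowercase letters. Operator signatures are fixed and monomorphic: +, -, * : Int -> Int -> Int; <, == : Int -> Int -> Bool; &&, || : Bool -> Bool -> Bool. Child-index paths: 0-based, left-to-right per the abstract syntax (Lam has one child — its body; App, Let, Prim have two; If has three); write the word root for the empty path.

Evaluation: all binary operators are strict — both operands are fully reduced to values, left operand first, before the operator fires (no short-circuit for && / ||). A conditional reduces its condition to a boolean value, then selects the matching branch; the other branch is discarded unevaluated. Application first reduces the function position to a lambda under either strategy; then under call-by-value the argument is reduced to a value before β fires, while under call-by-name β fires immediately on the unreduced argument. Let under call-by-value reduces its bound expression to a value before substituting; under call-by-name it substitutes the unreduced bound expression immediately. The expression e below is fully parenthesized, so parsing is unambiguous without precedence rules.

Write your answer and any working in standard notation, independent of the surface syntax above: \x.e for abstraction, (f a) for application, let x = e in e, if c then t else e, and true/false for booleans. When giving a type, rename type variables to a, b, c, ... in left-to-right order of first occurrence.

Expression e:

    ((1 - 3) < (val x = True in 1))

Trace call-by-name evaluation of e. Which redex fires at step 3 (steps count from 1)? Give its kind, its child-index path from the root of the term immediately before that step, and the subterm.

Answer: delta at root : (-2 < 1)

Working:
step 0: ((1 - 3) < (let x = true in 1))
step 1: [delta@0] (-2 < (let x = true in 1))
step 2: [let@1] (-2 < 1)
step 3: [delta@root] true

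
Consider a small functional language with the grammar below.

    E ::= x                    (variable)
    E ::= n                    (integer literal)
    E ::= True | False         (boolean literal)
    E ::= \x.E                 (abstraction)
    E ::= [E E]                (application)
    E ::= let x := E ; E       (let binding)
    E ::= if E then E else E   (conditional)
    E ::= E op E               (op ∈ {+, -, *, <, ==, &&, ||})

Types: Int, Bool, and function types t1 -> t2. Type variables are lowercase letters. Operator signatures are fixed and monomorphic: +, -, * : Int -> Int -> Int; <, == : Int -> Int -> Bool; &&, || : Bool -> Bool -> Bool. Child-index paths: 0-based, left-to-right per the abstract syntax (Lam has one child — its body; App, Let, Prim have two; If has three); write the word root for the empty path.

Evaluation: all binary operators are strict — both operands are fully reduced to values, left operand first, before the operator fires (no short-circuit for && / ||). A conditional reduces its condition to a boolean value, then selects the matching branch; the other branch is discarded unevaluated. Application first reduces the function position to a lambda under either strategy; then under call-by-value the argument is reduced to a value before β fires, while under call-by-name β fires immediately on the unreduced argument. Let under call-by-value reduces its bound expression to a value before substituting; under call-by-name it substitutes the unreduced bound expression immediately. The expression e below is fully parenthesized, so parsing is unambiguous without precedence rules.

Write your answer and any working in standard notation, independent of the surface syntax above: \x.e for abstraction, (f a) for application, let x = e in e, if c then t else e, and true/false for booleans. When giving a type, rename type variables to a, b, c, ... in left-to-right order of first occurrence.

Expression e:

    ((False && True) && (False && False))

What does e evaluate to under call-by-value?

Answer: false

Trace:
step 0: ((false && true) && (false && false))
step 1: [delta@0] (false && (false && false))
step 2: [delta@1] (false && false)
step 3: [delta@root] false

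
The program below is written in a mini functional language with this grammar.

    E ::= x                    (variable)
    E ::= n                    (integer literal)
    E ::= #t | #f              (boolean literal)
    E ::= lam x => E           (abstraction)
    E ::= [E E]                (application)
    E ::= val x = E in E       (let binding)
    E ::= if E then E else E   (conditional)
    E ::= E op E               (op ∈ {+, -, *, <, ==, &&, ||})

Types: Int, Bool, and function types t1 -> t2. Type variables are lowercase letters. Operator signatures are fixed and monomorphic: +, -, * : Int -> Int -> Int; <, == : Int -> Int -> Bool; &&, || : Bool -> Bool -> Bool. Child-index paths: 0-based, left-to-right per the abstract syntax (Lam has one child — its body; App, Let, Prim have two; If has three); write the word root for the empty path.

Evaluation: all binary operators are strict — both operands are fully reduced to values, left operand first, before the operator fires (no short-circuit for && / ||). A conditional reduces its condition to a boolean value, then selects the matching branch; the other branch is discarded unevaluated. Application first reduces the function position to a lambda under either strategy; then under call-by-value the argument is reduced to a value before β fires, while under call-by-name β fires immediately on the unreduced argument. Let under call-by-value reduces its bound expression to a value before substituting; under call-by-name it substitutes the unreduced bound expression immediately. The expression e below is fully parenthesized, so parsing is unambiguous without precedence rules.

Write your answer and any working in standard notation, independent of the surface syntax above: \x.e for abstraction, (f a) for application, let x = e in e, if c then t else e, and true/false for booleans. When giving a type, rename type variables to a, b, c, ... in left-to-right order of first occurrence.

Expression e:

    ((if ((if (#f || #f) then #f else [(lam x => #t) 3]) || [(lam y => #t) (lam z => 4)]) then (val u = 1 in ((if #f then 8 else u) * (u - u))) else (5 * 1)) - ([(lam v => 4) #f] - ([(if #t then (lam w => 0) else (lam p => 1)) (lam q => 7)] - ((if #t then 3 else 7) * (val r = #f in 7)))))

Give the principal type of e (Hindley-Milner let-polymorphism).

Answer: Int

Derivation:
  unify Bool ~ Bool
  unify Bool ~ Bool
  unify Bool ~ Bool
\x._ : a -> Bool
  unify a -> Bool ~ Int -> b
  unify a ~ Int
  unify Bool ~ b
_ _ : Bool
  unify Bool ~ Bool
  unify Bool ~ Bool
\y._ : c -> Bool
\z._ : d -> Int
  unify c -> Bool ~ (d -> Int) -> e
  unify c ~ d -> Int
  unify Bool ~ e
_ _ : Bool
  unify Bool ~ Bool
  unify Bool ~ Bool
let u : Int
  unify Bool ~ Bool
u : Int
  unify Int ~ Int
  unify Int ~ Int
u : Int
  unify Int ~ Int
u : Int
  unify Int ~ Int
  unify Int ~ Int
  unify Int ~ Int
  unify Int ~ Int
  unify Int ~ Int
  unify Int ~ Int
\v._ : f -> Int
  unify f -> Int ~ Bool -> g
  unify f ~ Bool
  unify Int ~ g
_ _ : Int
  unify Int ~ Int
  unify Bool ~ Bool
\w._ : h -> Int
\p._ : i -> Int
  unify h -> Int ~ i -> Int
  unify h ~ i
  unify Int ~ Int
\q._ : j -> Int
  unify i -> Int ~ (j -> Int) -> k
  unify i ~ j -> Int
  unify Int ~ k
_ _ : Int
  unify Int ~ Int
  unify Bool ~ Bool
  unify Int ~ Int
  unify Int ~ Int
let r : Bool
  unify Int ~ Int
  unify Int ~ Int
  unify Int ~ Int
  unify Int ~ Int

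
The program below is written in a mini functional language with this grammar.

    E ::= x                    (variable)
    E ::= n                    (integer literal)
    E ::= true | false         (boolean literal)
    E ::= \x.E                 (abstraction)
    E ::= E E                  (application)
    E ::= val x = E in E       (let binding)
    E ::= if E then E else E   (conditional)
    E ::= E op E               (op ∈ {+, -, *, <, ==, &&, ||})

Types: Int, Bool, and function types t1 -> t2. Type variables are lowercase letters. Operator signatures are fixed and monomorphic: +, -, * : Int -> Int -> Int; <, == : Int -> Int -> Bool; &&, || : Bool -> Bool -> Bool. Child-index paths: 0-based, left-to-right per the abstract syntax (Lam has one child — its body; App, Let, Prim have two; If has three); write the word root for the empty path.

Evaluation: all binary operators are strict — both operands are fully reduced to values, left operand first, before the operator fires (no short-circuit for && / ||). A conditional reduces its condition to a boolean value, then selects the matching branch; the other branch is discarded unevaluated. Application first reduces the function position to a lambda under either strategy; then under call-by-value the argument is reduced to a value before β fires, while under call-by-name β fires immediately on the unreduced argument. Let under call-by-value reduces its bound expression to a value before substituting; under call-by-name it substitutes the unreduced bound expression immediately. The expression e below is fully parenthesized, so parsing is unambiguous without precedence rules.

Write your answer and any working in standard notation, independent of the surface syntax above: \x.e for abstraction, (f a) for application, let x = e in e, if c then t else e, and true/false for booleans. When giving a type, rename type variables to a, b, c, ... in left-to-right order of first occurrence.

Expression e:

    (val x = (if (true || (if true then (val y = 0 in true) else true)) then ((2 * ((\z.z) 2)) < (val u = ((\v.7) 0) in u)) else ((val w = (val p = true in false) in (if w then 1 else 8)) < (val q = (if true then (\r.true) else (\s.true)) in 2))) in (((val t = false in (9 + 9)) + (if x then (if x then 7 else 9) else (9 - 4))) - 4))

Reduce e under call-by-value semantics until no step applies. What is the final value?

Derivation:
step 0: (let x = (if (true || (if true then (let y = 0 in true) else true)) then ((2 * ((\z.z) 2)) < (let u = ((\v.7) 0) in u)) else ((let w = (let p = true in false) in (if w then 1 else 8)) < (let q = (if true then (\r.true) else (\s.true)) in 2))) in (((let t = false in (9 + 9)) + (if x then (if x then 7 else 9) else (9 - 4))) - 4))
step 1: [if@0.0.1] (let x = (if (true || (let y = 0 in true)) then ((2 * ((\z.z) 2)) < (let u = ((\v.7) 0) in u)) else ((let w = (let p = true in false) in (if w then 1 else 8)) < (let q = (if true then (\r.true) else (\s.true)) in 2))) in (((let t = false in (9 + 9)) + (if x then (if x then 7 else 9) else (9 - 4))) - 4))
step 2: [let@0.0.1] (let x = (if (true || true) then ((2 * ((\z.z) 2)) < (let u = ((\v.7) 0) in u)) else ((let w = (let p = true in false) in (if w then 1 else 8)) < (let q = (if true then (\r.true) else (\s.true)) in 2))) in (((let t = false in (9 + 9)) + (if x then (if x then 7 else 9) else (9 - 4))) - 4))
step 3: [delta@0.0] (let x = (if true then ((2 * ((\z.z) 2)) < (let u = ((\v.7) 0) in u)) else ((let w = (let p = true in false) in (if w then 1 else 8)) < (let q = (if true then (\r.true) else (\s.true)) in 2))) in (((let t = false in (9 + 9)) + (if x then (if x then 7 else 9) else (9 - 4))) - 4))
step 4: [if@0] (let x = ((2 * ((\z.z) 2)) < (let u = ((\v.7) 0) in u)) in (((let t = false in (9 + 9)) + (if x then (if x then 7 else 9) else (9 - 4))) - 4))
step 5: [beta@0.0.1] (let x = ((2 * 2) < (let u = ((\v.7) 0) in u)) in (((let t = false in (9 + 9)) + (if x then (if x then 7 else 9) else (9 - 4))) - 4))
step 6: [delta@0.0] (let x = (4 < (let u = ((\v.7) 0) in u)) in (((let t = false in (9 + 9)) + (if x then (if x then 7 else 9) else (9 - 4))) - 4))
step 7: [beta@0.1.0] (let x = (4 < (let u = 7 in u)) in (((let t = false in (9 + 9)) + (if x then (if x then 7 else 9) else (9 - 4))) - 4))
step 8: [let@0.1] (let x = (4 < 7) in (((let t = false in (9 + 9)) + (if x then (if x then 7 else 9) else (9 - 4))) - 4))
step 9: [delta@0] (let x = true in (((let t = false in (9 + 9)) + (if x then (if x then 7 else 9) else (9 - 4))) - 4))
step 10: [let@root] (((let t = false in (9 + 9)) + (if true then (if true then 7 else 9) else (9 - 4))) - 4)
step 11: [let@0.0] (((9 + 9) + (if true then (if true then 7 else 9) else (9 - 4))) - 4)
step 12: [delta@0.0] ((18 + (if true then (if true then 7 else 9) else (9 - 4))) - 4)
step 13: [if@0.1] ((18 + (if true then 7 else 9)) - 4)
step 14: [if@0.1] ((18 + 7) - 4)
step 15: [delta@0] (25 - 4)
step 16: [delta@root] 21

Answer: 21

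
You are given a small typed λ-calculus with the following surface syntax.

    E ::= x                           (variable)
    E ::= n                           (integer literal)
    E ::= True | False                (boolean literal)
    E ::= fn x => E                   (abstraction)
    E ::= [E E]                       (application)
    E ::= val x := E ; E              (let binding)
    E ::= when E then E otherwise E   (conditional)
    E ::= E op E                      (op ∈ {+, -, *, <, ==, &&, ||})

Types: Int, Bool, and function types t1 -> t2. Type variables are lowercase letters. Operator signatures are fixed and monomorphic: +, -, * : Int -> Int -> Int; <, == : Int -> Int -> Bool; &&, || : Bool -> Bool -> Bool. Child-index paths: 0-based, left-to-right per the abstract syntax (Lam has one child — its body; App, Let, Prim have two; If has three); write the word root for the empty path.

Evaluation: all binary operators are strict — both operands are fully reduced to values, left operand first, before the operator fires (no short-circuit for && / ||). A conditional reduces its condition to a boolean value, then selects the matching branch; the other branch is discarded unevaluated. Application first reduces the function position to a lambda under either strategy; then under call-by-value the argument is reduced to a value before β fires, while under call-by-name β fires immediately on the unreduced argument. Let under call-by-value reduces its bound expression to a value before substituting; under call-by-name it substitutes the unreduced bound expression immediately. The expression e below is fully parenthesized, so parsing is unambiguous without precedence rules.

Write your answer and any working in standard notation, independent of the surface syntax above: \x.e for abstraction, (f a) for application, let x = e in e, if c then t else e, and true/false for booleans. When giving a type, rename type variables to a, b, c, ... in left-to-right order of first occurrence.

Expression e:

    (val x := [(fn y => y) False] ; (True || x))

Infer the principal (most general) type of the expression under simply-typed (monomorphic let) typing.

Answer: Bool

Trace:
y : a
\y._ : a -> a
  unify a -> a ~ Bool -> b
  unify a ~ Bool
  unify Bool ~ b
_ _ : Bool
let x : Bool
  unify Bool ~ Bool
x : Bool
  unify Bool ~ Bool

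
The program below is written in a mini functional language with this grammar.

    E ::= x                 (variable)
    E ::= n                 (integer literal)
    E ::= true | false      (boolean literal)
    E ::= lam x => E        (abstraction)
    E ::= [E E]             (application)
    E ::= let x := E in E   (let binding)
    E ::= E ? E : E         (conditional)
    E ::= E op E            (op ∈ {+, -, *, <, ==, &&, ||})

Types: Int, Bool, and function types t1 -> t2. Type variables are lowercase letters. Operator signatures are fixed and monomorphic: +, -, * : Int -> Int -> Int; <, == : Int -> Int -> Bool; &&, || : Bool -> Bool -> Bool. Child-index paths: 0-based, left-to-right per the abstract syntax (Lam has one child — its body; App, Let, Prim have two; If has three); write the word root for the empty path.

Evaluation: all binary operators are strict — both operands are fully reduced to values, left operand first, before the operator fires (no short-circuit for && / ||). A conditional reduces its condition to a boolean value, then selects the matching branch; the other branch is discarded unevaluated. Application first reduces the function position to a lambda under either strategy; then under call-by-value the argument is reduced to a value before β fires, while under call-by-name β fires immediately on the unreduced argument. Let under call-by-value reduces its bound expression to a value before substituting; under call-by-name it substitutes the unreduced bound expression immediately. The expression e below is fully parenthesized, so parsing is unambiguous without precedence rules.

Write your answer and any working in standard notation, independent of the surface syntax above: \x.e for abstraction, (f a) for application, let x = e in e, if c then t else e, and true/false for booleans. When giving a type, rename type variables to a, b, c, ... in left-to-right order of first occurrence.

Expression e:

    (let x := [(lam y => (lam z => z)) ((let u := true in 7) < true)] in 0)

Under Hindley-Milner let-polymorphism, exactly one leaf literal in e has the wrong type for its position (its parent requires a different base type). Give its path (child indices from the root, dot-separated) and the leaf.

Answer: 0.1.1 : true

Derivation:
z : b
\z._ : b -> b
\y._ : a -> b -> b
let u : Bool
  unify Int ~ Int
  unify Bool ~ Int
  FAIL: mismatch Bool ~ Int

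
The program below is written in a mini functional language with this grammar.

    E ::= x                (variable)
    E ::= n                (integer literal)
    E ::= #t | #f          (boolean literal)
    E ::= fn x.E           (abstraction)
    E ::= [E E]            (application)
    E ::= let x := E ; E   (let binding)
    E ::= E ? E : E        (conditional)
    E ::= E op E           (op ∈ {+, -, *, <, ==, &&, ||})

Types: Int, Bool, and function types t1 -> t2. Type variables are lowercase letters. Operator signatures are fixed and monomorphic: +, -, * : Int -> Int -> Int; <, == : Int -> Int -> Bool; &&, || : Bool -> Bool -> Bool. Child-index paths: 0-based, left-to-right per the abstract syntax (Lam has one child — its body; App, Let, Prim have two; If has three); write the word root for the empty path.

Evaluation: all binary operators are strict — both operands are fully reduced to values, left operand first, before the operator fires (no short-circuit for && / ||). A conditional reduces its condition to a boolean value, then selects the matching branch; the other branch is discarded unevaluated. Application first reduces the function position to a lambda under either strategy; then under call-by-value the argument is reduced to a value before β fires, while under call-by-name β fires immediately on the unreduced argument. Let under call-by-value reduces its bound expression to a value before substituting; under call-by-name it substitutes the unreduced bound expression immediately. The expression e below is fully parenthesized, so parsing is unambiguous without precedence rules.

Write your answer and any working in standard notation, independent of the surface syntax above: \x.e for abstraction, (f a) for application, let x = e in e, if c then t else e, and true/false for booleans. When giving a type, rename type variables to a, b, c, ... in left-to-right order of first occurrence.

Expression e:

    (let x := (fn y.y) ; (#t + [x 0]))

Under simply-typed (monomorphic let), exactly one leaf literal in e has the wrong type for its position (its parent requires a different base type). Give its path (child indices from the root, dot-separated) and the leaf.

Answer: 1.0 : true

Trace:
y : a
\y._ : a -> a
let x : a -> a
  unify Bool ~ Int
  FAIL: mismatch Bool ~ Int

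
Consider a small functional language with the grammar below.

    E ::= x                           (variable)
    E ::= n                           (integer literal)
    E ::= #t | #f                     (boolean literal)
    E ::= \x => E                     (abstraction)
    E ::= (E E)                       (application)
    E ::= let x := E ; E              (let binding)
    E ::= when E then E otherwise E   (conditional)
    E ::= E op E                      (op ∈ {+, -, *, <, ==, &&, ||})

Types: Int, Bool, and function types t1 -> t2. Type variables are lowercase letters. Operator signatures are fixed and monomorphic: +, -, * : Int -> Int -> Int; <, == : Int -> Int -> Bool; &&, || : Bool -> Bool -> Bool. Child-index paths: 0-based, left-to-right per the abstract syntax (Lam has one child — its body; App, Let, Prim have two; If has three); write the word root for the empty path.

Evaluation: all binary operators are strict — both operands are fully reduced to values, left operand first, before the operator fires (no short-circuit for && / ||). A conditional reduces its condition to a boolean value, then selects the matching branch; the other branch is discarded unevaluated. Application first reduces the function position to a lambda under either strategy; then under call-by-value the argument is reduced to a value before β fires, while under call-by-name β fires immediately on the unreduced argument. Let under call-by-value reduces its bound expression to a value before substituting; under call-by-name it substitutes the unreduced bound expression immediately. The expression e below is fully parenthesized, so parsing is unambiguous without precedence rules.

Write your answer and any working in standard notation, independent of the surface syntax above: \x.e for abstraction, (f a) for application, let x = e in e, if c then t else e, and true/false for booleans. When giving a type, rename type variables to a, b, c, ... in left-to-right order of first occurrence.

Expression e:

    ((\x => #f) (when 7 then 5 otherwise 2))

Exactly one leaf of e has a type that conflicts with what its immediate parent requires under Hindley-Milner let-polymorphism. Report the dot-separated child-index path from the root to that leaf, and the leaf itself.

Trace:
\x._ : a -> Bool
  unify Int ~ Bool
  FAIL: mismatch Int ~ Bool

Answer: 1.0 : 7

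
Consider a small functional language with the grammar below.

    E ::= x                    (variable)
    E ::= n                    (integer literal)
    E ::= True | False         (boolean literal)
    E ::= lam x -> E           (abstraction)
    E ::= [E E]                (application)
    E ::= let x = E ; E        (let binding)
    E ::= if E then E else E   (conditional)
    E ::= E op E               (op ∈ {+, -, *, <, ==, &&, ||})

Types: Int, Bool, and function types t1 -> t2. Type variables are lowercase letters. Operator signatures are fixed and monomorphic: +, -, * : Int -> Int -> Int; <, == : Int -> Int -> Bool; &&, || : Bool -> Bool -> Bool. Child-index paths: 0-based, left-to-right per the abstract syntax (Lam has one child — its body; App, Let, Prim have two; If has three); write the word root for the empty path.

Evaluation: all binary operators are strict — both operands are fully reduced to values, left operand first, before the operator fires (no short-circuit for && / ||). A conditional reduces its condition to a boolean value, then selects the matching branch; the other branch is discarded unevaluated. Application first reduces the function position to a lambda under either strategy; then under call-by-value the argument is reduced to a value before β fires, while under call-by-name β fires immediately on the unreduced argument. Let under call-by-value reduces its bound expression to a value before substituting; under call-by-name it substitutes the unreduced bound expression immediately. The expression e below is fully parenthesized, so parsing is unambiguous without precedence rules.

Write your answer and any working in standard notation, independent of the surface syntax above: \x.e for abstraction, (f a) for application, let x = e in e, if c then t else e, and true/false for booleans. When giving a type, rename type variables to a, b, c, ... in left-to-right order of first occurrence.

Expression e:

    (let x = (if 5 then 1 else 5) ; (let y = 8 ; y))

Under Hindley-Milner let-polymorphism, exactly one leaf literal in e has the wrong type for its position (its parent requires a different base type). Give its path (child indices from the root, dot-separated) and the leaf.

Derivation:
  unify Int ~ Bool
  FAIL: mismatch Int ~ Bool

Answer: 0.0 : 5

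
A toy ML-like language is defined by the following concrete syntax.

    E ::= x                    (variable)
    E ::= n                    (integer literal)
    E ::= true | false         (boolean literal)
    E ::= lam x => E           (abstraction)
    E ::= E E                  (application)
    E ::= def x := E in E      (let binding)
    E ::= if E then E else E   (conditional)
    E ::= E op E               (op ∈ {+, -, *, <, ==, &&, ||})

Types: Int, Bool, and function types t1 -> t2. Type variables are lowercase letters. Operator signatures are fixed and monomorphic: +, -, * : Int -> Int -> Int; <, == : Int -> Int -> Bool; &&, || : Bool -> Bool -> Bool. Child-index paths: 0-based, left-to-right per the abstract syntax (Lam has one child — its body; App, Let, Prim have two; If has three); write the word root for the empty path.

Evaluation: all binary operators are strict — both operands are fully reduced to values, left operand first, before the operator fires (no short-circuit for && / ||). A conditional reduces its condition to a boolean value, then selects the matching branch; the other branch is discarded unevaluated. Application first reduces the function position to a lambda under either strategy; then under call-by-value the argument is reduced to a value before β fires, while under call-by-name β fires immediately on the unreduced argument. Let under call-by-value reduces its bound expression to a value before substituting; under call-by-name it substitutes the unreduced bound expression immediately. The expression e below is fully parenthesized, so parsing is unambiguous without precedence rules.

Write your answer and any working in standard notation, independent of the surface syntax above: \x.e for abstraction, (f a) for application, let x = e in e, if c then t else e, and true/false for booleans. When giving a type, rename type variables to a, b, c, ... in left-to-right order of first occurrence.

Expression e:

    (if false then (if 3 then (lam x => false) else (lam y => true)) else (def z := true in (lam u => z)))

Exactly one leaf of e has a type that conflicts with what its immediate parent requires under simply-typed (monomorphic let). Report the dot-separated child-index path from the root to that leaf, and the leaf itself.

Derivation:
  unify Bool ~ Bool
  unify Int ~ Bool
  FAIL: mismatch Int ~ Bool

Answer: 1.0 : 3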